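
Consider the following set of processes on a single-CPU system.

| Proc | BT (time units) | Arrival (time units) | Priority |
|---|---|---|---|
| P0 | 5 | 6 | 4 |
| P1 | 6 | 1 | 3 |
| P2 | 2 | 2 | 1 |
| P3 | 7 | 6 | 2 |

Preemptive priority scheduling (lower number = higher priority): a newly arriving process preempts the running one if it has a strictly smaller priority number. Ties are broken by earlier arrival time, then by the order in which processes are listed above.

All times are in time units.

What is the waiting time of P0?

10

Schedule: | idle 0-1 | P1 1-2 | P2 2-4 | P1 4-6 | P3 6-13 | P1 13-16 | P0 16-21 |
Completion: P0=21  P1=16  P2=4  P3=13
Waiting(P0) = turnaround − burst = 15 − 5 = 10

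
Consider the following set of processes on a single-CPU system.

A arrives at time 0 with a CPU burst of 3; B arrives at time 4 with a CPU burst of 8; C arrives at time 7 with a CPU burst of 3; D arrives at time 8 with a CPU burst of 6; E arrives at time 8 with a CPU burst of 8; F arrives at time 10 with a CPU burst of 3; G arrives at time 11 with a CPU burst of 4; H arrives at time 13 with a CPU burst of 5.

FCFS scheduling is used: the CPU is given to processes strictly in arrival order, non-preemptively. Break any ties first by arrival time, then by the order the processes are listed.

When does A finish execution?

3

Timeline: | A 0-3 | idle 3-4 | B 4-12 | C 12-15 | D 15-21 | E 21-29 | F 29-32 | G 32-36 | H 36-41 |
Completion: A=3  B=12  C=15  D=21  E=29  F=32  G=36  H=41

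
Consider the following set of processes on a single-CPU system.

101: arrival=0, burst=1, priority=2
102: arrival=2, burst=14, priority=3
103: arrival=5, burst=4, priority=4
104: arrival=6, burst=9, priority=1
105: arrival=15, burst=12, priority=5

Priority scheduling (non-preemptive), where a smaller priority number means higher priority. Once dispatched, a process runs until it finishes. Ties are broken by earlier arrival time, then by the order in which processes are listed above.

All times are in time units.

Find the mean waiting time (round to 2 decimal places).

8.80

Timeline: | 101 0-1 | idle 1-2 | 102 2-16 | 104 16-25 | 103 25-29 | 105 29-41 |
Completion: 101=1  102=16  103=29  104=25  105=41
Turnaround (C−A): 101=1  102=14  103=24  104=19  105=26
Waiting times: 101=0, 102=0, 103=20, 104=10, 105=14
Average waiting = (0+0+20+10+14) / 5 = 44/5 = 8.80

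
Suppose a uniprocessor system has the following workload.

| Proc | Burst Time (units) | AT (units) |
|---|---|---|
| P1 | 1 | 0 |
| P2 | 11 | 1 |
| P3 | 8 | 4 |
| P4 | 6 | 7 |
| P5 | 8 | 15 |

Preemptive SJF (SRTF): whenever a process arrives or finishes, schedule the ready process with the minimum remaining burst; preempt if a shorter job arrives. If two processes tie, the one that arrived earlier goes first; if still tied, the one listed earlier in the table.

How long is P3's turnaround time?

22

Schedule: | P1 0-1 | P2 1-12 | P4 12-18 | P3 18-26 | P5 26-34 |
Completion: P1=1  P2=12  P3=26  P4=18  P5=34
Turnaround (C−A): P1=1  P2=11  P3=22  P4=11  P5=19
Turnaround(P3) = completion − arrival = 26 − 4 = 22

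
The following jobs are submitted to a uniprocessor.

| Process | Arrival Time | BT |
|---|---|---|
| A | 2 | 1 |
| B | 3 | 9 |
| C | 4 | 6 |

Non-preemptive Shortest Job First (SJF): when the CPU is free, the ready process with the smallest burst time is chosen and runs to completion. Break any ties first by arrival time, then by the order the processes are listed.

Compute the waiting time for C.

8

Gantt: | idle 0-2 | A 2-3 | B 3-12 | C 12-18 |
Completion: A=3  B=12  C=18
Waiting(C) = turnaround − burst = 14 − 6 = 8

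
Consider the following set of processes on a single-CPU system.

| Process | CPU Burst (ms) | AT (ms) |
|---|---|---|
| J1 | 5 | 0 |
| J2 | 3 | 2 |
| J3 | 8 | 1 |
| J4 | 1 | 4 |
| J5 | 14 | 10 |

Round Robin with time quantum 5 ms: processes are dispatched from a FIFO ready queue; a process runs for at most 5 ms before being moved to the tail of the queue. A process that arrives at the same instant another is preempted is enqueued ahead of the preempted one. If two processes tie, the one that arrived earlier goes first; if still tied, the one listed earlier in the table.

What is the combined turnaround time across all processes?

Timeline: | J1 0-5 | J3 5-10 | J2 10-13 | J4 13-14 | J5 14-19 | J3 19-22 | J5 22-31 |
Completion: J1=5  J2=13  J3=22  J4=14  J5=31
Turnaround (C−A): J1=5  J2=11  J3=21  J4=10  J5=21
Turnaround = completion − arrival: J1=5, J2=11, J3=21, J4=10, J5=21
Total turnaround = 5 + 11 + 21 + 10 + 21 = 68

68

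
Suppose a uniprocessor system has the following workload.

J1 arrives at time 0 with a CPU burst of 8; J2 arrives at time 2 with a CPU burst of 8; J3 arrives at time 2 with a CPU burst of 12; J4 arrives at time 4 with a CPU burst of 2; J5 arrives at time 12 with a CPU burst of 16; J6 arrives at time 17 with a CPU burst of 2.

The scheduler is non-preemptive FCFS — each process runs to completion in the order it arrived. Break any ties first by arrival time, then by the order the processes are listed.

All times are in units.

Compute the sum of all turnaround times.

Timeline: | J1 0-8 | J2 8-16 | J3 16-28 | J4 28-30 | J5 30-46 | J6 46-48 |
Completion: J1=8  J2=16  J3=28  J4=30  J5=46  J6=48
Turnaround = completion − arrival: J1=8, J2=14, J3=26, J4=26, J5=34, J6=31
Total turnaround = 8 + 14 + 26 + 26 + 34 + 31 = 139

139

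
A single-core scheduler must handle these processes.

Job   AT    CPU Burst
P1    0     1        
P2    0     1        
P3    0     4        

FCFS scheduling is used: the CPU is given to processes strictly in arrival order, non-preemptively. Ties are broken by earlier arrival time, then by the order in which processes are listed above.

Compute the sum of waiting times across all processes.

Timeline: | P1 0-1 | P2 1-2 | P3 2-6 |
Completion: P1=1  P2=2  P3=6
Turnaround (C−A): P1=1  P2=2  P3=6
Waiting = turnaround − burst: P1=0, P2=1, P3=2
Total waiting = 0 + 1 + 2 = 3

3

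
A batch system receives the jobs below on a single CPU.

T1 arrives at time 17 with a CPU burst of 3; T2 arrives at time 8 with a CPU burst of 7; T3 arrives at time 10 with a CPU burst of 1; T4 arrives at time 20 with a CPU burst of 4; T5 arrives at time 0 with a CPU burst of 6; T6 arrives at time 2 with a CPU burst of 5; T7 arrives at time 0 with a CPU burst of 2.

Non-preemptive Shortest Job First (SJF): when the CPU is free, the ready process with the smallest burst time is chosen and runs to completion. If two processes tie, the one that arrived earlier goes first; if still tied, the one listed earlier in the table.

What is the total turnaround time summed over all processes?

Timeline: | T7 0-2 | T6 2-7 | T5 7-13 | T3 13-14 | T2 14-21 | T1 21-24 | T4 24-28 |
Completion: T1=24  T2=21  T3=14  T4=28  T5=13  T6=7  T7=2
Turnaround (C−A): T1=7  T2=13  T3=4  T4=8  T5=13  T6=5  T7=2
Turnaround = completion − arrival: T1=7, T2=13, T3=4, T4=8, T5=13, T6=5, T7=2
Total turnaround = 7 + 13 + 4 + 8 + 13 + 5 + 2 = 52

52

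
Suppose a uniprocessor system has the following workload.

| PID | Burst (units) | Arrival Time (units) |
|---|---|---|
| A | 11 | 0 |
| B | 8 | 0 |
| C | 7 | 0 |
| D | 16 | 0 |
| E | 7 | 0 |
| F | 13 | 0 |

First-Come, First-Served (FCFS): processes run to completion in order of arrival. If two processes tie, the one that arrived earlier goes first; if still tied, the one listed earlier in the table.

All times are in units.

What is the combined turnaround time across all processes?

Schedule: | A 0-11 | B 11-19 | C 19-26 | D 26-42 | E 42-49 | F 49-62 |
Completion: A=11  B=19  C=26  D=42  E=49  F=62
Turnaround = completion − arrival: A=11, B=19, C=26, D=42, E=49, F=62
Total turnaround = 11 + 19 + 26 + 42 + 49 + 62 = 209

209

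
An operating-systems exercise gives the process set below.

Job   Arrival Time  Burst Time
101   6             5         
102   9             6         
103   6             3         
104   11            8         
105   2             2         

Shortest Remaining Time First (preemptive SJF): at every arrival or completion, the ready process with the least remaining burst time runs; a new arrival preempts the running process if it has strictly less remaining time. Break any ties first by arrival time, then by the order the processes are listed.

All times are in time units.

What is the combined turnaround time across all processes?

41

Gantt: | idle 0-2 | 105 2-4 | idle 4-6 | 103 6-9 | 101 9-14 | 102 14-20 | 104 20-28 |
Completion: 101=14  102=20  103=9  104=28  105=4
Turnaround (C−A): 101=8  102=11  103=3  104=17  105=2
Turnaround = completion − arrival: 101=8, 102=11, 103=3, 104=17, 105=2
Total turnaround = 8 + 11 + 3 + 17 + 2 = 41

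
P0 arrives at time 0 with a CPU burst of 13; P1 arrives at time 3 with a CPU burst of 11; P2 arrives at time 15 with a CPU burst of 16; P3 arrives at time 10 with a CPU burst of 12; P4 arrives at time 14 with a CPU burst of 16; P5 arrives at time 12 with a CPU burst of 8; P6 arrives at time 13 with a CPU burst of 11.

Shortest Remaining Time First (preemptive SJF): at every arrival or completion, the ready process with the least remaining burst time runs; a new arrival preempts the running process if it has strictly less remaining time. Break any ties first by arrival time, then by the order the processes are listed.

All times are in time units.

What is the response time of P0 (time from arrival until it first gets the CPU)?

0

Schedule: | P0 0-13 | P5 13-21 | P1 21-32 | P6 32-43 | P3 43-55 | P4 55-71 | P2 71-87 |
Completion: P0=13  P1=32  P2=87  P3=55  P4=71  P5=21  P6=43
Turnaround (C−A): P0=13  P1=29  P2=72  P3=45  P4=57  P5=9  P6=30
Response(P0) = first start − arrival = 0 − 0 = 0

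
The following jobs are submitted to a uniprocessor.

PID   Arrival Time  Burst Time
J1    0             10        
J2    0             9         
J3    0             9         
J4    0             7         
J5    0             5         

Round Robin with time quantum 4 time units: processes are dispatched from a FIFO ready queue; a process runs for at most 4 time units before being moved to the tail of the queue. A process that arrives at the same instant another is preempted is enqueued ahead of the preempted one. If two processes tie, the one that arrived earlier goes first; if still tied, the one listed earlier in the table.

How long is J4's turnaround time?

Timeline: | J1 0-4 | J2 4-8 | J3 8-12 | J4 12-16 | J5 16-20 | J1 20-24 | J2 24-28 | J3 28-32 | J4 32-35 | J5 35-36 | J1 36-38 | J2 38-39 | J3 39-40 |
Completion: J1=38  J2=39  J3=40  J4=35  J5=36
Turnaround (C−A): J1=38  J2=39  J3=40  J4=35  J5=36
Turnaround(J4) = completion − arrival = 35 − 0 = 35

35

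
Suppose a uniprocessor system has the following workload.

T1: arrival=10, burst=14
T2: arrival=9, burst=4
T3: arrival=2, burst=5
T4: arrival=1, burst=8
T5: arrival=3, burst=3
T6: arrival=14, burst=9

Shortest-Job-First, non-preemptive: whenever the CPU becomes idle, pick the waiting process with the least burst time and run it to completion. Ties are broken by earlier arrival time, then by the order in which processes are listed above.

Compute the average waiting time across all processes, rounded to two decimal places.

8.33

Gantt: | idle 0-1 | T4 1-9 | T5 9-12 | T2 12-16 | T3 16-21 | T6 21-30 | T1 30-44 |
Completion: T1=44  T2=16  T3=21  T4=9  T5=12  T6=30
Turnaround (C−A): T1=34  T2=7  T3=19  T4=8  T5=9  T6=16
Waiting times: T1=20, T2=3, T3=14, T4=0, T5=6, T6=7
Average waiting = (20+3+14+0+6+7) / 6 = 50/6 = 8.33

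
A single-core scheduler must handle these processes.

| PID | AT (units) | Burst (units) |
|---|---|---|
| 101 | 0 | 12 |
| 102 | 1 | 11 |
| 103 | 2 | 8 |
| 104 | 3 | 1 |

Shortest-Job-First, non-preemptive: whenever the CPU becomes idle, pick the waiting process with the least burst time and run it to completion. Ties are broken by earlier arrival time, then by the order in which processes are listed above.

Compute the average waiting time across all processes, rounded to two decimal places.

Schedule: | 101 0-12 | 104 12-13 | 103 13-21 | 102 21-32 |
Completion: 101=12  102=32  103=21  104=13
Turnaround (C−A): 101=12  102=31  103=19  104=10
Waiting times: 101=0, 102=20, 103=11, 104=9
Average waiting = (0+20+11+9) / 4 = 40/4 = 10.00

10.00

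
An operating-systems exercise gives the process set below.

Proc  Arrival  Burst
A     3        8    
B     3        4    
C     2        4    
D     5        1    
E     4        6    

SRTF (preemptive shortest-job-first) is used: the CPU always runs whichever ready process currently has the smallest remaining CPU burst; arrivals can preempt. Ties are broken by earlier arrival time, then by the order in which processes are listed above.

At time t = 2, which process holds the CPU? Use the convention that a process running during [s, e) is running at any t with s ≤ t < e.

Schedule: | idle 0-2 | C 2-6 | D 6-7 | B 7-11 | E 11-17 | A 17-25 |
Completion: A=25  B=11  C=6  D=7  E=17

C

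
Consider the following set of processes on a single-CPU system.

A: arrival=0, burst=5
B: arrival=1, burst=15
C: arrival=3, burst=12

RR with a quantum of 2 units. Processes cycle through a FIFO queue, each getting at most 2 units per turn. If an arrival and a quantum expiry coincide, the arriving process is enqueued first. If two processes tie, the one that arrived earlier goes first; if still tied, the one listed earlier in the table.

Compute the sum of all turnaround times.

Timeline: | A 0-2 | B 2-4 | A 4-6 | C 6-8 | B 8-10 | A 10-11 | C 11-13 | B 13-15 | C 15-17 | B 17-19 | C 19-21 | B 21-23 | C 23-25 | B 25-27 | C 27-29 | B 29-32 |
Completion: A=11  B=32  C=29
Turnaround (C−A): A=11  B=31  C=26
Turnaround = completion − arrival: A=11, B=31, C=26
Total turnaround = 11 + 31 + 26 = 68

68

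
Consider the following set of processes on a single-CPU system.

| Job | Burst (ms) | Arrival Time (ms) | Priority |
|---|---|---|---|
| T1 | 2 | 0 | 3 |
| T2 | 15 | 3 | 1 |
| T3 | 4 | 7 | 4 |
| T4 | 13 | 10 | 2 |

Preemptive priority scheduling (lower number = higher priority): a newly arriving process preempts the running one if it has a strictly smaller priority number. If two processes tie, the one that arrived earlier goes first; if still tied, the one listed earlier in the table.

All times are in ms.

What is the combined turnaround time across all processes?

66

Timeline: | T1 0-2 | idle 2-3 | T2 3-18 | T4 18-31 | T3 31-35 |
Completion: T1=2  T2=18  T3=35  T4=31
Turnaround (C−A): T1=2  T2=15  T3=28  T4=21
Turnaround = completion − arrival: T1=2, T2=15, T3=28, T4=21
Total turnaround = 2 + 15 + 28 + 21 = 66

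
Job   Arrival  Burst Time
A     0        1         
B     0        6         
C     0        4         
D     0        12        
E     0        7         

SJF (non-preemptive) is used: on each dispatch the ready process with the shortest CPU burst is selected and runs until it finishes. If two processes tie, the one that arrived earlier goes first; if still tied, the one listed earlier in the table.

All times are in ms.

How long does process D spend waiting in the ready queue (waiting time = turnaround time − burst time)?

18

Schedule: | A 0-1 | C 1-5 | B 5-11 | E 11-18 | D 18-30 |
Completion: A=1  B=11  C=5  D=30  E=18
Waiting(D) = turnaround − burst = 30 − 12 = 18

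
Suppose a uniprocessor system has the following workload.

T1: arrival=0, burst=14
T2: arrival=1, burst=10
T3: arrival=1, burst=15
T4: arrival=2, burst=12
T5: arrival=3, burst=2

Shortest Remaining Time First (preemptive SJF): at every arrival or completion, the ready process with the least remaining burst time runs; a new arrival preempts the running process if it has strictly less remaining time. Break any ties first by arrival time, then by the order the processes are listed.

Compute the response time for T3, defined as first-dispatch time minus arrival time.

Schedule: | T1 0-1 | T2 1-3 | T5 3-5 | T2 5-13 | T4 13-25 | T1 25-38 | T3 38-53 |
Completion: T1=38  T2=13  T3=53  T4=25  T5=5
Turnaround (C−A): T1=38  T2=12  T3=52  T4=23  T5=2
Response(T3) = first start − arrival = 38 − 1 = 37

37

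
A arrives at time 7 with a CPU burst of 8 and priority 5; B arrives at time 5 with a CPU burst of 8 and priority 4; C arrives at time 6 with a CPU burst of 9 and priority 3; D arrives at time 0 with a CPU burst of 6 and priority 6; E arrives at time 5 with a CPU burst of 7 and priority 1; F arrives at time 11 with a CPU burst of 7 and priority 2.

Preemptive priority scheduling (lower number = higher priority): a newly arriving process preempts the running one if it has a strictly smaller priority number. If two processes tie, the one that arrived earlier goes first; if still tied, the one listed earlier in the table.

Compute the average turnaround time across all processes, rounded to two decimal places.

Gantt: | D 0-5 | E 5-12 | F 12-19 | C 19-28 | B 28-36 | A 36-44 | D 44-45 |
Completion: A=44  B=36  C=28  D=45  E=12  F=19
Turnaround times: A=37, B=31, C=22, D=45, E=7, F=8
Average turnaround = (37+31+22+45+7+8) / 6 = 150/6 = 25.00

25.00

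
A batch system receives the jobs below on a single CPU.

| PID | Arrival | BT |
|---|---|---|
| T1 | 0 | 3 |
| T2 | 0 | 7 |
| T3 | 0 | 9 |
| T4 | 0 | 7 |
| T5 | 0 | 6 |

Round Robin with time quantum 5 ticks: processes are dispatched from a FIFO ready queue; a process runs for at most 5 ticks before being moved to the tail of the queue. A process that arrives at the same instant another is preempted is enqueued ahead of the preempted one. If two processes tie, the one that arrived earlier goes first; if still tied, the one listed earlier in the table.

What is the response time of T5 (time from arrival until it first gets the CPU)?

18

Timeline: | T1 0-3 | T2 3-8 | T3 8-13 | T4 13-18 | T5 18-23 | T2 23-25 | T3 25-29 | T4 29-31 | T5 31-32 |
Completion: T1=3  T2=25  T3=29  T4=31  T5=32
Response(T5) = first start − arrival = 18 − 0 = 18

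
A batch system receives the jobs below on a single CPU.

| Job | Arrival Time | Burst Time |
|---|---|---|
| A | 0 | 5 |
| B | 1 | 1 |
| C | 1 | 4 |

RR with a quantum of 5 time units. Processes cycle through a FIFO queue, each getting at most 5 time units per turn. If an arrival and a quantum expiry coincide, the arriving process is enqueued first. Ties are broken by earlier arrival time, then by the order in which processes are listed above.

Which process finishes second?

Timeline: | A 0-5 | B 5-6 | C 6-10 |
Completion: A=5  B=6  C=10
Turnaround (C−A): A=5  B=5  C=9
Finish order: A → B → C

B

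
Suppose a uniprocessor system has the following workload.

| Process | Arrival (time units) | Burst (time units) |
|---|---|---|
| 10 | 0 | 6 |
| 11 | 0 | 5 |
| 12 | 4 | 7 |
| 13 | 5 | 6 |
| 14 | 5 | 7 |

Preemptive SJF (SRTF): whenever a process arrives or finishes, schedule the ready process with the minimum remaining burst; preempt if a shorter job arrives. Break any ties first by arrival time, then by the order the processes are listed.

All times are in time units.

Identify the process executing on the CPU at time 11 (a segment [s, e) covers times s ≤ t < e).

Timeline: | 11 0-5 | 10 5-11 | 13 11-17 | 12 17-24 | 14 24-31 |
Completion: 10=11  11=5  12=24  13=17  14=31
Turnaround (C−A): 10=11  11=5  12=20  13=12  14=26

13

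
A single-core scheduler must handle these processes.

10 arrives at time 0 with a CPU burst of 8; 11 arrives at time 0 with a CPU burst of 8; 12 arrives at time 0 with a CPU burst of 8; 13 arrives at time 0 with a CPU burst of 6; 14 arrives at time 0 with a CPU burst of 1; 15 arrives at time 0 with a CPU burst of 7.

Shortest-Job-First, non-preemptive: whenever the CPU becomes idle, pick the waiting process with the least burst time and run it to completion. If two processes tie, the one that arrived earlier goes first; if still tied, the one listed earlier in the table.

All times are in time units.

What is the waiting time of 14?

Timeline: | 14 0-1 | 13 1-7 | 15 7-14 | 10 14-22 | 11 22-30 | 12 30-38 |
Completion: 10=22  11=30  12=38  13=7  14=1  15=14
Waiting(14) = turnaround − burst = 1 − 1 = 0

0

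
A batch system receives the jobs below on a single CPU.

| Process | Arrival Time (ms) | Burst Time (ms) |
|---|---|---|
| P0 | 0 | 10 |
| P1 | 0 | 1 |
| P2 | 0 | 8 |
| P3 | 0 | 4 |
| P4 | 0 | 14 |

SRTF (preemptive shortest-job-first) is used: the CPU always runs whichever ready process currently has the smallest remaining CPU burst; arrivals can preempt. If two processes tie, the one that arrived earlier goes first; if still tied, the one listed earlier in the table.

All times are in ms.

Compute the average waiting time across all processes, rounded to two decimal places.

Gantt: | P1 0-1 | P3 1-5 | P2 5-13 | P0 13-23 | P4 23-37 |
Completion: P0=23  P1=1  P2=13  P3=5  P4=37
Turnaround (C−A): P0=23  P1=1  P2=13  P3=5  P4=37
Waiting times: P0=13, P1=0, P2=5, P3=1, P4=23
Average waiting = (13+0+5+1+23) / 5 = 42/5 = 8.40

8.40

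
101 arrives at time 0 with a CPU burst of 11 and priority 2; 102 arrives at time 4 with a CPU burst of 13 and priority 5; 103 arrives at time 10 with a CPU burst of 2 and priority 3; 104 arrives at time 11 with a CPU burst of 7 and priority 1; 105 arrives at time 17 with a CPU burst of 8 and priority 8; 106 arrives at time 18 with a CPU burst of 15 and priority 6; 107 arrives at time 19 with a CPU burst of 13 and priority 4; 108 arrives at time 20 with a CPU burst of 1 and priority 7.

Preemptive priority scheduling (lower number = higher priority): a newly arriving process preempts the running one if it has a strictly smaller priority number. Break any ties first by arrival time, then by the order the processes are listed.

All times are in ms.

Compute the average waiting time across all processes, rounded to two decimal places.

Gantt: | 101 0-11 | 104 11-18 | 103 18-20 | 107 20-33 | 102 33-46 | 106 46-61 | 108 61-62 | 105 62-70 |
Completion: 101=11  102=46  103=20  104=18  105=70  106=61  107=33  108=62
Turnaround (C−A): 101=11  102=42  103=10  104=7  105=53  106=43  107=14  108=42
Waiting times: 101=0, 102=29, 103=8, 104=0, 105=45, 106=28, 107=1, 108=41
Average waiting = (0+29+8+0+45+28+1+41) / 8 = 152/8 = 19.00

19.00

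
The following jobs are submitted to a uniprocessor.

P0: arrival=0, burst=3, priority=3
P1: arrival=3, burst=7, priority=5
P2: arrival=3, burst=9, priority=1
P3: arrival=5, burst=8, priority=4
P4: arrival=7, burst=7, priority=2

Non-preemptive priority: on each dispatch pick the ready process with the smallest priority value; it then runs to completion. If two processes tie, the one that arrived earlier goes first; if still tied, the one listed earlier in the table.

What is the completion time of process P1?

34

Timeline: | P0 0-3 | P2 3-12 | P4 12-19 | P3 19-27 | P1 27-34 |
Completion: P0=3  P1=34  P2=12  P3=27  P4=19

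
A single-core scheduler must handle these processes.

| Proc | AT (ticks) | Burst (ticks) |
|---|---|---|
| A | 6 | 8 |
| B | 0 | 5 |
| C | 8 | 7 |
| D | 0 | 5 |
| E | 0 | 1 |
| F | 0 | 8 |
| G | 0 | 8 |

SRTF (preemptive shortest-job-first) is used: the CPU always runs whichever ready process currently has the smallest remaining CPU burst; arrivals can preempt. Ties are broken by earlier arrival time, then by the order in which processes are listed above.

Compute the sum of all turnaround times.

Gantt: | E 0-1 | B 1-6 | D 6-11 | C 11-18 | F 18-26 | G 26-34 | A 34-42 |
Completion: A=42  B=6  C=18  D=11  E=1  F=26  G=34
Turnaround (C−A): A=36  B=6  C=10  D=11  E=1  F=26  G=34
Turnaround = completion − arrival: A=36, B=6, C=10, D=11, E=1, F=26, G=34
Total turnaround = 36 + 6 + 10 + 11 + 1 + 26 + 34 = 124

124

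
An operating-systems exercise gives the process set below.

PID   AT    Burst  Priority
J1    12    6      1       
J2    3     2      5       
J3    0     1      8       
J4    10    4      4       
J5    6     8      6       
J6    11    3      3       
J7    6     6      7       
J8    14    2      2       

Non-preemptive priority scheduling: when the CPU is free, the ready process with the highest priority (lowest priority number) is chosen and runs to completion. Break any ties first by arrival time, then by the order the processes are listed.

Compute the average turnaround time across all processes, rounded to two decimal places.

Gantt: | J3 0-1 | idle 1-3 | J2 3-5 | idle 5-6 | J5 6-14 | J1 14-20 | J8 20-22 | J6 22-25 | J4 25-29 | J7 29-35 |
Completion: J1=20  J2=5  J3=1  J4=29  J5=14  J6=25  J7=35  J8=22
Turnaround times: J1=8, J2=2, J3=1, J4=19, J5=8, J6=14, J7=29, J8=8
Average turnaround = (8+2+1+19+8+14+29+8) / 8 = 89/8 = 11.13

11.13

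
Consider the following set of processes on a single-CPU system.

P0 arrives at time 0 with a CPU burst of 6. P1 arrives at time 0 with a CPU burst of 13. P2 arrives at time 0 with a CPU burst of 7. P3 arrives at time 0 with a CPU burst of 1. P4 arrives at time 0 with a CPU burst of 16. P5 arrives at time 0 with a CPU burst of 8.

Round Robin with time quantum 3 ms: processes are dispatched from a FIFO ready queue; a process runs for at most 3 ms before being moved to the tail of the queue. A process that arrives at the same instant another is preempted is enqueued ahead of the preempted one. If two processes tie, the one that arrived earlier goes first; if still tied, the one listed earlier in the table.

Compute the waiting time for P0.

Gantt: | P0 0-3 | P1 3-6 | P2 6-9 | P3 9-10 | P4 10-13 | P5 13-16 | P0 16-19 | P1 19-22 | P2 22-25 | P4 25-28 | P5 28-31 | P1 31-34 | P2 34-35 | P4 35-38 | P5 38-40 | P1 40-43 | P4 43-46 | P1 46-47 | P4 47-51 |
Completion: P0=19  P1=47  P2=35  P3=10  P4=51  P5=40
Turnaround (C−A): P0=19  P1=47  P2=35  P3=10  P4=51  P5=40
Waiting(P0) = turnaround − burst = 19 − 6 = 13

13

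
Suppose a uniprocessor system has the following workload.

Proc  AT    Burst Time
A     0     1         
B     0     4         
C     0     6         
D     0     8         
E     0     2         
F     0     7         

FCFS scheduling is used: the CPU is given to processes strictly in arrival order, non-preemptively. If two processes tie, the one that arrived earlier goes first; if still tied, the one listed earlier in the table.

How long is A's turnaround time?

Gantt: | A 0-1 | B 1-5 | C 5-11 | D 11-19 | E 19-21 | F 21-28 |
Completion: A=1  B=5  C=11  D=19  E=21  F=28
Turnaround(A) = completion − arrival = 1 − 0 = 1

1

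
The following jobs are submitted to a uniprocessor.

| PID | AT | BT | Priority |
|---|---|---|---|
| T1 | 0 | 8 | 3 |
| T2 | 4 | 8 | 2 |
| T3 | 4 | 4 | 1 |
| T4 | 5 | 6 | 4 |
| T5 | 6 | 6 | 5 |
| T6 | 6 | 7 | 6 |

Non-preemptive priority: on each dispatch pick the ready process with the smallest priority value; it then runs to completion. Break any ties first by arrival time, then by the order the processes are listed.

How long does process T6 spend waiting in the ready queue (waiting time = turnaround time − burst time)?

Schedule: | T1 0-8 | T3 8-12 | T2 12-20 | T4 20-26 | T5 26-32 | T6 32-39 |
Completion: T1=8  T2=20  T3=12  T4=26  T5=32  T6=39
Waiting(T6) = turnaround − burst = 33 − 7 = 26

26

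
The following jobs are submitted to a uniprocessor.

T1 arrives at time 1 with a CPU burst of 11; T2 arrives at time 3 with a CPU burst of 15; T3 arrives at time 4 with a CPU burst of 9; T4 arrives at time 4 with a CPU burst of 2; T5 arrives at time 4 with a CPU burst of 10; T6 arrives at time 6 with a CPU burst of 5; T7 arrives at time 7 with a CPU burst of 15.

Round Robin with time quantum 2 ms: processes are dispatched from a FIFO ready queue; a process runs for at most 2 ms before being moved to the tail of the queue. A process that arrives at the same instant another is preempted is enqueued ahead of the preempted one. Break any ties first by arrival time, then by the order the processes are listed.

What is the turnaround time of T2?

Timeline: | idle 0-1 | T1 1-3 | T2 3-5 | T1 5-7 | T3 7-9 | T4 9-11 | T5 11-13 | T2 13-15 | T6 15-17 | T7 17-19 | T1 19-21 | T3 21-23 | T5 23-25 | T2 25-27 | T6 27-29 | T7 29-31 | T1 31-33 | T3 33-35 | T5 35-37 | T2 37-39 | T6 39-40 | T7 40-42 | T1 42-44 | T3 44-46 | T5 46-48 | T2 48-50 | T7 50-52 | T1 52-53 | T3 53-54 | T5 54-56 | T2 56-58 | T7 58-60 | T2 60-62 | T7 62-64 | T2 64-65 | T7 65-68 |
Completion: T1=53  T2=65  T3=54  T4=11  T5=56  T6=40  T7=68
Turnaround (C−A): T1=52  T2=62  T3=50  T4=7  T5=52  T6=34  T7=61
Turnaround(T2) = completion − arrival = 65 − 3 = 62

62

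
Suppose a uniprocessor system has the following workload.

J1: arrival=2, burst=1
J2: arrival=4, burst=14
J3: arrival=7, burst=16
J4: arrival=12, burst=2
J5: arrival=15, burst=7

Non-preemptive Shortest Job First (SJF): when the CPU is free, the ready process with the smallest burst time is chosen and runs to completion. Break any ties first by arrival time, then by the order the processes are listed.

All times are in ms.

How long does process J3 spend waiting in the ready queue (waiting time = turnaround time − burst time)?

Gantt: | idle 0-2 | J1 2-3 | idle 3-4 | J2 4-18 | J4 18-20 | J5 20-27 | J3 27-43 |
Completion: J1=3  J2=18  J3=43  J4=20  J5=27
Turnaround (C−A): J1=1  J2=14  J3=36  J4=8  J5=12
Waiting(J3) = turnaround − burst = 36 − 16 = 20

20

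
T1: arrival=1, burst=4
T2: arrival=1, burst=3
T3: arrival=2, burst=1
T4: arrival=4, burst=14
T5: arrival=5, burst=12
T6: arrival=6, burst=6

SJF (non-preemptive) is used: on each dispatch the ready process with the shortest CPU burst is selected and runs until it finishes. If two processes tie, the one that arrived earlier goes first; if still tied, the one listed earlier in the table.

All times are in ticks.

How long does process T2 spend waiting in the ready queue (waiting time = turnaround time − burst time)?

Timeline: | idle 0-1 | T2 1-4 | T3 4-5 | T1 5-9 | T6 9-15 | T5 15-27 | T4 27-41 |
Completion: T1=9  T2=4  T3=5  T4=41  T5=27  T6=15
Waiting(T2) = turnaround − burst = 3 − 3 = 0

0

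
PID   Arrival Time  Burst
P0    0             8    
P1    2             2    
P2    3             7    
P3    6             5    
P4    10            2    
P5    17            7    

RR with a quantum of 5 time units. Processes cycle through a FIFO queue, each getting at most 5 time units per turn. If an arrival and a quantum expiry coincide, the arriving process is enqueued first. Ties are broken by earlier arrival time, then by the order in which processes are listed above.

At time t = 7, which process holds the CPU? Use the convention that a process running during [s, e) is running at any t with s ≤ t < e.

Schedule: | P0 0-5 | P1 5-7 | P2 7-12 | P0 12-15 | P3 15-20 | P4 20-22 | P2 22-24 | P5 24-31 |
Completion: P0=15  P1=7  P2=24  P3=20  P4=22  P5=31
Turnaround (C−A): P0=15  P1=5  P2=21  P3=14  P4=12  P5=14

P2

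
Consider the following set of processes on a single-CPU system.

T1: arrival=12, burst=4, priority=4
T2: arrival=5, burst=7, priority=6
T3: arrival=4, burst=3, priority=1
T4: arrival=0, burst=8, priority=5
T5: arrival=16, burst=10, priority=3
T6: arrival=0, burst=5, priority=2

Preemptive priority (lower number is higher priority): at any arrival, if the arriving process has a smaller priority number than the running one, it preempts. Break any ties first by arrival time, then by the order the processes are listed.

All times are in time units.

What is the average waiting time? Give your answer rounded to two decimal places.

Schedule: | T6 0-4 | T3 4-7 | T6 7-8 | T4 8-12 | T1 12-16 | T5 16-26 | T4 26-30 | T2 30-37 |
Completion: T1=16  T2=37  T3=7  T4=30  T5=26  T6=8
Turnaround (C−A): T1=4  T2=32  T3=3  T4=30  T5=10  T6=8
Waiting times: T1=0, T2=25, T3=0, T4=22, T5=0, T6=3
Average waiting = (0+25+0+22+0+3) / 6 = 50/6 = 8.33

8.33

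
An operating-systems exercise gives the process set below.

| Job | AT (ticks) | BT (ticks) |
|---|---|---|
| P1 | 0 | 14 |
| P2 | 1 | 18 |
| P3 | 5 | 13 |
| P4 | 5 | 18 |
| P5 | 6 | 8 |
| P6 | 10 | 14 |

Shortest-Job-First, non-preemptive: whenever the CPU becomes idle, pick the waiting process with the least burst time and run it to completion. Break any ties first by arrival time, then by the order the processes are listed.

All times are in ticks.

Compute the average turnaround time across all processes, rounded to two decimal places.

Gantt: | P1 0-14 | P5 14-22 | P3 22-35 | P6 35-49 | P2 49-67 | P4 67-85 |
Completion: P1=14  P2=67  P3=35  P4=85  P5=22  P6=49
Turnaround (C−A): P1=14  P2=66  P3=30  P4=80  P5=16  P6=39
Turnaround times: P1=14, P2=66, P3=30, P4=80, P5=16, P6=39
Average turnaround = (14+66+30+80+16+39) / 6 = 245/6 = 40.83

40.83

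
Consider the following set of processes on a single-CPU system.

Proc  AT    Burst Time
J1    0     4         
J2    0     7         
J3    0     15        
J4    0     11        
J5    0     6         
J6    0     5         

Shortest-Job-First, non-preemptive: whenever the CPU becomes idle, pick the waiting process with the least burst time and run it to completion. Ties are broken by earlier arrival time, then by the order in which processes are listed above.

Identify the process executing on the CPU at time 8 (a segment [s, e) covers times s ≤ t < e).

Timeline: | J1 0-4 | J6 4-9 | J5 9-15 | J2 15-22 | J4 22-33 | J3 33-48 |
Completion: J1=4  J2=22  J3=48  J4=33  J5=15  J6=9
Turnaround (C−A): J1=4  J2=22  J3=48  J4=33  J5=15  J6=9

J6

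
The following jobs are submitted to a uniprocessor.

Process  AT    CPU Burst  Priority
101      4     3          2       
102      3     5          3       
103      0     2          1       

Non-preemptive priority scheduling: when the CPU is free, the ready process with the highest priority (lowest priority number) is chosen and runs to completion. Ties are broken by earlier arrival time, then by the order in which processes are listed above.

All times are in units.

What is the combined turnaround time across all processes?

14

Timeline: | 103 0-2 | idle 2-3 | 102 3-8 | 101 8-11 |
Completion: 101=11  102=8  103=2
Turnaround (C−A): 101=7  102=5  103=2
Turnaround = completion − arrival: 101=7, 102=5, 103=2
Total turnaround = 7 + 5 + 2 = 14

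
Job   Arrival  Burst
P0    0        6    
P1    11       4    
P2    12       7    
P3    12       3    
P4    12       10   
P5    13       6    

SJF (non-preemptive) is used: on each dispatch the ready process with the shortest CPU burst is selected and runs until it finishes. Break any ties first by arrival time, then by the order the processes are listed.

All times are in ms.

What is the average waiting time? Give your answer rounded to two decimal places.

6.50

Schedule: | P0 0-6 | idle 6-11 | P1 11-15 | P3 15-18 | P5 18-24 | P2 24-31 | P4 31-41 |
Completion: P0=6  P1=15  P2=31  P3=18  P4=41  P5=24
Waiting times: P0=0, P1=0, P2=12, P3=3, P4=19, P5=5
Average waiting = (0+0+12+3+19+5) / 6 = 39/6 = 6.50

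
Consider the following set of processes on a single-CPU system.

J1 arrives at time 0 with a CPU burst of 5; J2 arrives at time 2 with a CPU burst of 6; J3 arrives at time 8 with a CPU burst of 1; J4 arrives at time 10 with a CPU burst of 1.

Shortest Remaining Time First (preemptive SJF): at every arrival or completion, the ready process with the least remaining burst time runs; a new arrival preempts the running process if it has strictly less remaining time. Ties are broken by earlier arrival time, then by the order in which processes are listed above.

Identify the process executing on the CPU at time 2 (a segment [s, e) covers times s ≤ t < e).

Schedule: | J1 0-5 | J2 5-8 | J3 8-9 | J2 9-10 | J4 10-11 | J2 11-13 |
Completion: J1=5  J2=13  J3=9  J4=11
Turnaround (C−A): J1=5  J2=11  J3=1  J4=1

J1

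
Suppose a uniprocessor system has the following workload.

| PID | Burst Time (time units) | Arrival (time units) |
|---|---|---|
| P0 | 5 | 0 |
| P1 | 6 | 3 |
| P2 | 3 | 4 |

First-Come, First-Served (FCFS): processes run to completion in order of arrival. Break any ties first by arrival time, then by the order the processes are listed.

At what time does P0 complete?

Timeline: | P0 0-5 | P1 5-11 | P2 11-14 |
Completion: P0=5  P1=11  P2=14
Turnaround (C−A): P0=5  P1=8  P2=10

5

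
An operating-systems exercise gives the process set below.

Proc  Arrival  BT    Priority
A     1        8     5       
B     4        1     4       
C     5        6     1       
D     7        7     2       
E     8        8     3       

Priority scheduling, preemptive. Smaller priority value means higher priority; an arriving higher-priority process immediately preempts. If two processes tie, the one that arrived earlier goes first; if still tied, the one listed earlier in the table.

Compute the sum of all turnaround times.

66

Gantt: | idle 0-1 | A 1-4 | B 4-5 | C 5-11 | D 11-18 | E 18-26 | A 26-31 |
Completion: A=31  B=5  C=11  D=18  E=26
Turnaround = completion − arrival: A=30, B=1, C=6, D=11, E=18
Total turnaround = 30 + 1 + 6 + 11 + 18 = 66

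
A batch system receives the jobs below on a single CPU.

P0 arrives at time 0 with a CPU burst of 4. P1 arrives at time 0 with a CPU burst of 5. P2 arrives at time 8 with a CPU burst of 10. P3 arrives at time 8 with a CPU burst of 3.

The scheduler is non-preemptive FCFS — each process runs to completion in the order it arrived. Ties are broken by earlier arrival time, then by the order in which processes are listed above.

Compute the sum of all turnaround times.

38

Gantt: | P0 0-4 | P1 4-9 | P2 9-19 | P3 19-22 |
Completion: P0=4  P1=9  P2=19  P3=22
Turnaround (C−A): P0=4  P1=9  P2=11  P3=14
Turnaround = completion − arrival: P0=4, P1=9, P2=11, P3=14
Total turnaround = 4 + 9 + 11 + 14 = 38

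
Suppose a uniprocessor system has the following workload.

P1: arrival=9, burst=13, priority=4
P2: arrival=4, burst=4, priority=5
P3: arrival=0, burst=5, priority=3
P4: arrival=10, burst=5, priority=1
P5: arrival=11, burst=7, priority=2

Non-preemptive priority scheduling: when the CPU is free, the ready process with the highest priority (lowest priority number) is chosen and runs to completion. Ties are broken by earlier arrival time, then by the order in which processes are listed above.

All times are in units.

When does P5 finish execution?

34

Gantt: | P3 0-5 | P2 5-9 | P1 9-22 | P4 22-27 | P5 27-34 |
Completion: P1=22  P2=9  P3=5  P4=27  P5=34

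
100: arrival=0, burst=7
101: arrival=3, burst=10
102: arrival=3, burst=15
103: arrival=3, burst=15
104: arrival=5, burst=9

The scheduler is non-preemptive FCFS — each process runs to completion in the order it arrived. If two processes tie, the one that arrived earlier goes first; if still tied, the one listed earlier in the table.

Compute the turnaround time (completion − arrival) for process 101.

14

Schedule: | 100 0-7 | 101 7-17 | 102 17-32 | 103 32-47 | 104 47-56 |
Completion: 100=7  101=17  102=32  103=47  104=56
Turnaround (C−A): 100=7  101=14  102=29  103=44  104=51
Turnaround(101) = completion − arrival = 17 − 3 = 14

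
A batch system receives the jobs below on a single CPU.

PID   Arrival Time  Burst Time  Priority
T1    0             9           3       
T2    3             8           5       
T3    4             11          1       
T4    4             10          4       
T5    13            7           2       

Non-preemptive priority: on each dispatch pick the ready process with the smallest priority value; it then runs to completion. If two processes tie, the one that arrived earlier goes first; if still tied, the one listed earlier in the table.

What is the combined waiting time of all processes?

69

Gantt: | T1 0-9 | T3 9-20 | T5 20-27 | T4 27-37 | T2 37-45 |
Completion: T1=9  T2=45  T3=20  T4=37  T5=27
Turnaround (C−A): T1=9  T2=42  T3=16  T4=33  T5=14
Waiting = turnaround − burst: T1=0, T2=34, T3=5, T4=23, T5=7
Total waiting = 0 + 34 + 5 + 23 + 7 = 69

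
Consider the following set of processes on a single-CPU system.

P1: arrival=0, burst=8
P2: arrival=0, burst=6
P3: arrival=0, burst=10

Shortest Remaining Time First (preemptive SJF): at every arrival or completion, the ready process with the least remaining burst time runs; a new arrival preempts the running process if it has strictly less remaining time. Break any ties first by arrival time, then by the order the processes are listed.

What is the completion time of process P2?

Timeline: | P2 0-6 | P1 6-14 | P3 14-24 |
Completion: P1=14  P2=6  P3=24

6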